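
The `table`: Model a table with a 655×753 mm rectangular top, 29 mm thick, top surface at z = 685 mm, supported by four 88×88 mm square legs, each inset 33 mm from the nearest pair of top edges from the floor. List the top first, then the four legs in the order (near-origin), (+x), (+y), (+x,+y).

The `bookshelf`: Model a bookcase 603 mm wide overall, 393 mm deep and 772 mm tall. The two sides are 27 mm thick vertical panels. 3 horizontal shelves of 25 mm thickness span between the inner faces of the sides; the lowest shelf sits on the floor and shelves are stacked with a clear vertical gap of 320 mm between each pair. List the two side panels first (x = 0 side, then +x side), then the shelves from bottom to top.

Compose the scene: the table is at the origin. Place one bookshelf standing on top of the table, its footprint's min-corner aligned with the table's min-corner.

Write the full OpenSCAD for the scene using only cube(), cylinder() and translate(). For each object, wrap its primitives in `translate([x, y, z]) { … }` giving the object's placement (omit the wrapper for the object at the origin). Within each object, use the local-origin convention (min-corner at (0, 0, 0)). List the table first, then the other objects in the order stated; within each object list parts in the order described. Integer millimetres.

translate([0, 0, 656]) cube([655, 753, 29]);
translate([33, 33, 0]) cube([88, 88, 656]);
translate([534, 33, 0]) cube([88, 88, 656]);
translate([33, 632, 0]) cube([88, 88, 656]);
translate([534, 632, 0]) cube([88, 88, 656]);
translate([0, 0, 685]) {
  cube([27, 393, 772]);
  translate([576, 0, 0]) cube([27, 393, 772]);
  translate([27, 0, 0]) cube([549, 393, 25]);
  translate([27, 0, 345]) cube([549, 393, 25]);
  translate([27, 0, 690]) cube([549, 393, 25]);
}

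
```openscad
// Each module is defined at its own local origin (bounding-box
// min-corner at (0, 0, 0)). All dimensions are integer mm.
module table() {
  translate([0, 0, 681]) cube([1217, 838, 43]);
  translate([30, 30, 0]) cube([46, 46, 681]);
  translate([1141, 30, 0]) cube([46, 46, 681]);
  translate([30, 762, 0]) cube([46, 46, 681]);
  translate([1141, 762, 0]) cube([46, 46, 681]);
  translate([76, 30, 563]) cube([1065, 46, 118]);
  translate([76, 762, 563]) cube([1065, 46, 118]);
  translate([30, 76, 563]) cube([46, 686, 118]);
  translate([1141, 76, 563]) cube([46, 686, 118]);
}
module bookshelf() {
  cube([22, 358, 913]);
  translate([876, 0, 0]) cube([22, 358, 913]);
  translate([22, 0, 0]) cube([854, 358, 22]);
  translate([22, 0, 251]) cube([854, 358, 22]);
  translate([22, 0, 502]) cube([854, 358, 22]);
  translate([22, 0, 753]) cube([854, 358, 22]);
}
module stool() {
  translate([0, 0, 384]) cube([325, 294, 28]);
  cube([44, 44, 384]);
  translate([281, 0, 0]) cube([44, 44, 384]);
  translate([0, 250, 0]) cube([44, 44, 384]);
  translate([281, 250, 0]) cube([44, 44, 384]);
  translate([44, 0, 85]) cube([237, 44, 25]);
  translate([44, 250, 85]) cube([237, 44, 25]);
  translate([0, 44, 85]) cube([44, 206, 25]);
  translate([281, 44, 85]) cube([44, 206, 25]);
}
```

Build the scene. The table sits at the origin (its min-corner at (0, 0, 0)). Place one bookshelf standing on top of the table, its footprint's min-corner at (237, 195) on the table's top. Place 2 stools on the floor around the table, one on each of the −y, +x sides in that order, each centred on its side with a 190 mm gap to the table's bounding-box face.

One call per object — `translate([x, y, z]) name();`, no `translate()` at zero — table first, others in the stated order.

table();
translate([237, 195, 724]) bookshelf();
translate([446, -484, 0]) stool();
translate([1407, 272, 0]) stool();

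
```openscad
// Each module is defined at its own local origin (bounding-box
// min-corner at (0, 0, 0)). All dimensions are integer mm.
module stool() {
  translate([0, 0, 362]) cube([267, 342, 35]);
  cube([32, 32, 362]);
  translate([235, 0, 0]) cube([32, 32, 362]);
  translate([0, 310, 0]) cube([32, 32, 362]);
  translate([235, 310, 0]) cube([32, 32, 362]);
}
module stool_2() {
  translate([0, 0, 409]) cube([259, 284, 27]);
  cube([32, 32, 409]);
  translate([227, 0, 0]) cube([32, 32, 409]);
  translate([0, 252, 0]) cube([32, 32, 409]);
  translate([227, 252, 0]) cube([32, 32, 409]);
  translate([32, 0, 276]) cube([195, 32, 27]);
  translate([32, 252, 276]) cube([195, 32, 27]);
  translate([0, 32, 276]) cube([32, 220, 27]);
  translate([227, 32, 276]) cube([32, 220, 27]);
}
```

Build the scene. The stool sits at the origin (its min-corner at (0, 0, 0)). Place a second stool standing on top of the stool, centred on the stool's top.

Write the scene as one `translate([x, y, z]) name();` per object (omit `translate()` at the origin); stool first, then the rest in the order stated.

stool();
translate([4, 29, 397]) stool_2();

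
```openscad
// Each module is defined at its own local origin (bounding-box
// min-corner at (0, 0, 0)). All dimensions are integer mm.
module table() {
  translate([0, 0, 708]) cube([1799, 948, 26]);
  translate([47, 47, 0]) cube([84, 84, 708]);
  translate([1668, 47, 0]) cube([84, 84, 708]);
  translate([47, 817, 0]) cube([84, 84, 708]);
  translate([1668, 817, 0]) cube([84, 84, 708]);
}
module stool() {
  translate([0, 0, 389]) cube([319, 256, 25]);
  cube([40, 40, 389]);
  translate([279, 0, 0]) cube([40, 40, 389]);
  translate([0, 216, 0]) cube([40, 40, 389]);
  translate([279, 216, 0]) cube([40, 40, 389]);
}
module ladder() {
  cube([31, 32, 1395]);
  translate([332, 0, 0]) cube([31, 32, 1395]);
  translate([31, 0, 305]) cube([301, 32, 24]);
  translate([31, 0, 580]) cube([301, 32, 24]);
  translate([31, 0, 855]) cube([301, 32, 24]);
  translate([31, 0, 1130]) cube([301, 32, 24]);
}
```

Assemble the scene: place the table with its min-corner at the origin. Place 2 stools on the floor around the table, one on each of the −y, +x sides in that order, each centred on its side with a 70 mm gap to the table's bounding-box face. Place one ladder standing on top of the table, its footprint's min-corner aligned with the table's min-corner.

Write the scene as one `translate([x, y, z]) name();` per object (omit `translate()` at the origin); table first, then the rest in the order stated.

table();
translate([740, -326, 0]) stool();
translate([1869, 346, 0]) stool();
translate([0, 0, 734]) ladder();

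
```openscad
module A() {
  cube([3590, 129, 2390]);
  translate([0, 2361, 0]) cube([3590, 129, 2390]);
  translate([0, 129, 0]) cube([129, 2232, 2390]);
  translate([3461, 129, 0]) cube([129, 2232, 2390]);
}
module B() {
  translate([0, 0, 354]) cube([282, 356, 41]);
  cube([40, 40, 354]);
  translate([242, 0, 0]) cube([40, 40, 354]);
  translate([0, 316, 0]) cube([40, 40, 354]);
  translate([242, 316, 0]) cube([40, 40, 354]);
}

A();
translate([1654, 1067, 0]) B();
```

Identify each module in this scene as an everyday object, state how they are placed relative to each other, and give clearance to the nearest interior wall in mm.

Clearances: x = 1525, y = 938; minimum 938 mm.

A is a house frame. B is a stool. The stool sits inside the house frame, centred. The clearance to the nearest interior wall is 938 mm.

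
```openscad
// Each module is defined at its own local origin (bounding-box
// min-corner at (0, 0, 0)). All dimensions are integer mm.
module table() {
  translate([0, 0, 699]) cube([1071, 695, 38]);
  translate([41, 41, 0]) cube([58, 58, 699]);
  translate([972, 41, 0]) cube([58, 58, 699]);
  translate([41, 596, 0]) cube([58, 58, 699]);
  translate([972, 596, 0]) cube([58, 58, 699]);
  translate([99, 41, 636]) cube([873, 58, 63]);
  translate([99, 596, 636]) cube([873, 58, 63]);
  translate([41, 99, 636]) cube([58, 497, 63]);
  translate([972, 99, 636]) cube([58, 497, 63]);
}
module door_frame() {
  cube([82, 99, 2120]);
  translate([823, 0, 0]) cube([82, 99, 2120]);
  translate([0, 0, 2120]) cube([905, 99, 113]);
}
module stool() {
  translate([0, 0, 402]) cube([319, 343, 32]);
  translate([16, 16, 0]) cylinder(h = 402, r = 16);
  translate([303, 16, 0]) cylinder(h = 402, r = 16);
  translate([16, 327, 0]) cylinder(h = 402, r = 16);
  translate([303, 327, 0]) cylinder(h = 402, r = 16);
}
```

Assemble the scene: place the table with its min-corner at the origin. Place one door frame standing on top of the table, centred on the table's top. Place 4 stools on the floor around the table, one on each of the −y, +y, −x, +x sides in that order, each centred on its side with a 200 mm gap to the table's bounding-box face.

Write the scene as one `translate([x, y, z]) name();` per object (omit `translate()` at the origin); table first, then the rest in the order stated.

table();
translate([83, 298, 737]) door_frame();
translate([376, -543, 0]) stool();
translate([376, 895, 0]) stool();
translate([-519, 176, 0]) stool();
translate([1271, 176, 0]) stool();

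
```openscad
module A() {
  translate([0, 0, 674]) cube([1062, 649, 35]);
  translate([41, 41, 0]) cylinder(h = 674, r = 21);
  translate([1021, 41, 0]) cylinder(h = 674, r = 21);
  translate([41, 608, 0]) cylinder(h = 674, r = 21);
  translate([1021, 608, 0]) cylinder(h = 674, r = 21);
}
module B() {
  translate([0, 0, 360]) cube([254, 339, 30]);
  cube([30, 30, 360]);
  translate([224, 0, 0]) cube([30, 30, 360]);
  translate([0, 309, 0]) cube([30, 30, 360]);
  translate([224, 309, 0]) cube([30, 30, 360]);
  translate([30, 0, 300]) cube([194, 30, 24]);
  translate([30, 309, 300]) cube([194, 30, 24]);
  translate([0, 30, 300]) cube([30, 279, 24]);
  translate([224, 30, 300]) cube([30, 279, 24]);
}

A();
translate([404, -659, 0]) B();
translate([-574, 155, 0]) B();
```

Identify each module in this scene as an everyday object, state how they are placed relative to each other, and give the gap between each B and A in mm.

A is a table. B is a stool. Two stools sit around the table at the −y, −x sides. The gap between each stool and the table is 320 mm.

Each stool's nearest face is 320 mm from the table's bounding box.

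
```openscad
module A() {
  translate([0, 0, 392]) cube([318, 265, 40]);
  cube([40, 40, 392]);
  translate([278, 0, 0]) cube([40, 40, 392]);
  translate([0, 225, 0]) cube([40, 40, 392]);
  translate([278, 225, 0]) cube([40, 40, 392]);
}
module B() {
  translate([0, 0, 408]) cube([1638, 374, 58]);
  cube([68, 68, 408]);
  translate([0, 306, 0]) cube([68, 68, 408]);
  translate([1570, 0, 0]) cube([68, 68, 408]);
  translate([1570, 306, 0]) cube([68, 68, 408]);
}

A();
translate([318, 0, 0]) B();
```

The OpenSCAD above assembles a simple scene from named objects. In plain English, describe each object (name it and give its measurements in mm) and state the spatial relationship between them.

A is a simple wooden stool: a rectangular seat 318 mm (x) by 265 mm (y), 40 mm thick, top face at z = 432 mm, on four square legs, each 40×40 mm in cross-section. The legs rest on z = 0, each flush with a corner of the seat.

B is a long wooden bench with a 1638 mm (x) × 374 mm (y) seat, 58 mm thick, its top surface 466 mm above the floor. Four 68 mm square legs at the seat corners, flush with the edges, run from z = 0 to the seat underside.

The bench is against the stool's +x side, with their −y faces flush.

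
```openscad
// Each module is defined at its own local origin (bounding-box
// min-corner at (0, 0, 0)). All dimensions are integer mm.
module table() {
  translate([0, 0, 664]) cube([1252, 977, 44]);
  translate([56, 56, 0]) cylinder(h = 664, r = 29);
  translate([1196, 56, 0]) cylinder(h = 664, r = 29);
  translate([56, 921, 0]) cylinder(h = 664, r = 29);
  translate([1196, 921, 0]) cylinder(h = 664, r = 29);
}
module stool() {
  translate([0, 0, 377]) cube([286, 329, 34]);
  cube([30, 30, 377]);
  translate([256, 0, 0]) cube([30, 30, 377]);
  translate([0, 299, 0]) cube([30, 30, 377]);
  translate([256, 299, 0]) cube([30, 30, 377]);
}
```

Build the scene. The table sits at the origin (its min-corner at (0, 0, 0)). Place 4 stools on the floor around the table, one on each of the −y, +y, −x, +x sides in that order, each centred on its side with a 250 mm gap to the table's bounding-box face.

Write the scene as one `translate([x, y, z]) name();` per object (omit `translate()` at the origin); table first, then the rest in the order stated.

table();
translate([483, -579, 0]) stool();
translate([483, 1227, 0]) stool();
translate([-536, 324, 0]) stool();
translate([1502, 324, 0]) stool();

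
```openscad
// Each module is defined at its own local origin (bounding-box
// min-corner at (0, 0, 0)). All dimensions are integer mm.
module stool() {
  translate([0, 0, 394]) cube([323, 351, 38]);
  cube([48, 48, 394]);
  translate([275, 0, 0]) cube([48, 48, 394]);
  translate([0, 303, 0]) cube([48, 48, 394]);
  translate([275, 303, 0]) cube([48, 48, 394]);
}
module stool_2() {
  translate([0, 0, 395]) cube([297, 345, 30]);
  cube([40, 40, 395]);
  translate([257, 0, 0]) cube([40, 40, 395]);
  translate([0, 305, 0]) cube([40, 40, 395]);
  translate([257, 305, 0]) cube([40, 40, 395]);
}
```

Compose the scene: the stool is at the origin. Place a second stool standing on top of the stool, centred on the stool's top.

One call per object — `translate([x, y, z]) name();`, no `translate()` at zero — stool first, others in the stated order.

stool();
translate([13, 3, 432]) stool_2();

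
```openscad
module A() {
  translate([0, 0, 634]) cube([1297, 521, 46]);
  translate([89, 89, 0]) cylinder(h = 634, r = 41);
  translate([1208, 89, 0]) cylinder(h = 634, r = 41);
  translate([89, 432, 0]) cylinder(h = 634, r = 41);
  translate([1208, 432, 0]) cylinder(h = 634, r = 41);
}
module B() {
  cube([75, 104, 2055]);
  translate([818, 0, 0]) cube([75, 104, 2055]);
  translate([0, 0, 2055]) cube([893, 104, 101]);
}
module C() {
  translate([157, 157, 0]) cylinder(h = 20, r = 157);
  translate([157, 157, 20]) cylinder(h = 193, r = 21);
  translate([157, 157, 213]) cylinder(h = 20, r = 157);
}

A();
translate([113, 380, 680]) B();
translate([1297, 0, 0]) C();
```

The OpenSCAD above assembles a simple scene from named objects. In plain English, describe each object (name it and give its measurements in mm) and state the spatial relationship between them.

A is a rectangular dining table. The top is 1297×521×46 mm with its upper surface at z = 680 mm. It stands on four round legs of 82 mm diameter, each leg's bounding box inset 48 mm from the nearest pair of top edges, running from the floor to the underside of the top.

B is a door frame. The clear opening is 743 mm wide and 2055 mm high. Two 75 mm wide jambs, 104 mm deep, stand either side of the opening from the floor to the top of the opening. A 101 mm thick head sits across the top of both jambs, spanning the full outside width of the frame.

C is a spool: two coaxial disc flanges of radius 157 mm and thickness 20 mm, joined by a core cylinder of radius 21 mm and height 193 mm. The lower flange rests on z = 0 and the three cylinders share a vertical axis.

The door frame is on top of the table. The spool is against the table's +x side, with their −y faces flush.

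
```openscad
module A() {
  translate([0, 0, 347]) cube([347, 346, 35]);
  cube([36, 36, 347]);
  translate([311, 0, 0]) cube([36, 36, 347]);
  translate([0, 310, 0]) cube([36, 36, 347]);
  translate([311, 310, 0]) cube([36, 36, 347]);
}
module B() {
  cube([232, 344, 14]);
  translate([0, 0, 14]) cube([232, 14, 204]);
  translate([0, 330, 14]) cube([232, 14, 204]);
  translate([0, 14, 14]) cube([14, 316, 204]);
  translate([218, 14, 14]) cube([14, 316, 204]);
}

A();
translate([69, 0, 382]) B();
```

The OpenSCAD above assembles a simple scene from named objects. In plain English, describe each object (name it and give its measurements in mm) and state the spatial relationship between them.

A is a four-legged stool. The seat is 347×346 mm, 35 mm thick, top at z = 382 mm. It stands on four square legs, each 36×36 mm in cross-section, from z = 0 to the seat underside, each flush with a corner of the seat.

B is an open-topped rectangular box: outside dimensions 232×344×218 mm, with a uniform wall and base thickness of 14 mm. The base is a full 232×344 slab on the floor; four walls sit on top of the base. The front and back walls (the −y and +y sides) span the full width; the two side walls fit between them.

The open box is on top of the stool.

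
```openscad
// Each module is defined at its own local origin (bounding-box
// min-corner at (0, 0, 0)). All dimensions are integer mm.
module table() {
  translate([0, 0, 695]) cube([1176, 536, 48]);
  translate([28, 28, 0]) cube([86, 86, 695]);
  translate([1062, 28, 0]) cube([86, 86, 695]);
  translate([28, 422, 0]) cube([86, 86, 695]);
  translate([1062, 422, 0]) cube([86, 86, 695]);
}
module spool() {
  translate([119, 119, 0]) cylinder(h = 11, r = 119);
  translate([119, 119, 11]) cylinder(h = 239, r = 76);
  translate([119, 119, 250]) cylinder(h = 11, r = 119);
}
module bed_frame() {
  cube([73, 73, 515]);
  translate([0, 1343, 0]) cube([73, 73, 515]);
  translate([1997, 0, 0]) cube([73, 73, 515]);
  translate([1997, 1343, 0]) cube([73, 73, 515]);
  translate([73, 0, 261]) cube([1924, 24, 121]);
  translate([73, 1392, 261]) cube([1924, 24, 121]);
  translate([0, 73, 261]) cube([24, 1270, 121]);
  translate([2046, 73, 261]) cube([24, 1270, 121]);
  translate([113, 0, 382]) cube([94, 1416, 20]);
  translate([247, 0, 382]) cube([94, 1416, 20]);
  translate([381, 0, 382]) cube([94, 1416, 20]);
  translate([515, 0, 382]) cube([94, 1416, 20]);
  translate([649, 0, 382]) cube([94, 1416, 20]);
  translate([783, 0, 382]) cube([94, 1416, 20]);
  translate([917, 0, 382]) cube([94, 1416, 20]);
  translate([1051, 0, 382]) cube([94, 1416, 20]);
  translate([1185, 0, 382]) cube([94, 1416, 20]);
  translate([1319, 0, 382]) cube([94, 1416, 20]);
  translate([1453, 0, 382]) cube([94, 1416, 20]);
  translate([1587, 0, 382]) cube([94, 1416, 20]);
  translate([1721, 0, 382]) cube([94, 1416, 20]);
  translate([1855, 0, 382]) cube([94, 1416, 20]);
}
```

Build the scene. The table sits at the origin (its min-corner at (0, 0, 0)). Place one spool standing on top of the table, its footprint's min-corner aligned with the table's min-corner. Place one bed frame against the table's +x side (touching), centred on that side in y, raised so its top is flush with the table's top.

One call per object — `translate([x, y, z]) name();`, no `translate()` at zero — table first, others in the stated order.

table();
translate([0, 0, 743]) spool();
translate([1176, -440, 228]) bed_frame();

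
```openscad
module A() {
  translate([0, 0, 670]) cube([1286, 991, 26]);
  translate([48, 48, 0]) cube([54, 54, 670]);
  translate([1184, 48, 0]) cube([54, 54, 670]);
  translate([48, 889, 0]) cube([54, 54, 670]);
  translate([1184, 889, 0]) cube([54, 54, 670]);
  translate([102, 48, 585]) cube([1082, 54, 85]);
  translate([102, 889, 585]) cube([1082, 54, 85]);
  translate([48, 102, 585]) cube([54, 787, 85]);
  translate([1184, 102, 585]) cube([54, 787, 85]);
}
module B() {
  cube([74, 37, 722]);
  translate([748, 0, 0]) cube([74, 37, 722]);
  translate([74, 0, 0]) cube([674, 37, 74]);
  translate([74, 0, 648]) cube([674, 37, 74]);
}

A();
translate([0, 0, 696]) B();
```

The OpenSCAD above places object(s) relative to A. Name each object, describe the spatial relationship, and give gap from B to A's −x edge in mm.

The picture frame's min-x is at 0; the table's min-x is 0; gap = 0 mm.

A is a table. B is a picture frame. The picture frame is on top of the table. The gap from the picture frame to the table's −x edge is 0 mm.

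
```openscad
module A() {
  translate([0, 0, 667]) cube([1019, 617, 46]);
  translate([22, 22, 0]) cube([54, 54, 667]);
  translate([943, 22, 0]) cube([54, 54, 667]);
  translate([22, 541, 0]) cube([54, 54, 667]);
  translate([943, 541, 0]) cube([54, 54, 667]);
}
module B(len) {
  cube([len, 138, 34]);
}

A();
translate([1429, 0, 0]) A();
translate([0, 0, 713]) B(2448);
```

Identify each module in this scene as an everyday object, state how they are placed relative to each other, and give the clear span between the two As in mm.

A is a table. B is a beam. A beam spans the tops of two tables. The clear span between the two tables is 410 mm.

Second table starts at x = 1429; first ends at x = 1019; clear span = 1429 − 1019 = 410 mm.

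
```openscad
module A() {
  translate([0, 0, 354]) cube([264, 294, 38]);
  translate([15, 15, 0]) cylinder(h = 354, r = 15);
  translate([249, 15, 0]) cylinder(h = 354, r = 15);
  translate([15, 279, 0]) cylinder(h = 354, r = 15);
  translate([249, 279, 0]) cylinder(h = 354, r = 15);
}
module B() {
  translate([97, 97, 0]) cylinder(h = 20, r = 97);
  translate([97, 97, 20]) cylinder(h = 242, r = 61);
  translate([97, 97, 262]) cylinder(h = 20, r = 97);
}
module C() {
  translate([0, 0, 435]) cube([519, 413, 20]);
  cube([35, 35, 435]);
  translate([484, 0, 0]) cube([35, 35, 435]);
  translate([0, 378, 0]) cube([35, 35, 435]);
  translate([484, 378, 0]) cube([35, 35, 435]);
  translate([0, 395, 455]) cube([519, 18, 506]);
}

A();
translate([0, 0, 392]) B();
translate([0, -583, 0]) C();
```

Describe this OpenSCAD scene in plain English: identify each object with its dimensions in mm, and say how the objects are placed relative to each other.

A is a simple wooden stool: a rectangular seat 264 mm (x) by 294 mm (y), 38 mm thick, top face at z = 392 mm, on four round legs, each 30 mm in diameter. The legs rest on z = 0, each leg's axis is inset half a diameter from the nearest pair of seat edges (so the leg's bounding box is flush with the corner).

B is a spool: two coaxial disc flanges of radius 97 mm and thickness 20 mm, joined by a core cylinder of radius 61 mm and height 242 mm. The lower flange rests on z = 0 and the three cylinders share a vertical axis.

C is a chair: 519×413 mm seat, 20 mm thick, top at z = 455 mm, on four 35 mm square corner legs flush with the seat edges. A 18 mm thick backrest slab spans the full seat width, extending 506 mm above the seat top, its back face flush with the seat's +y edge.

The spool is on top of the stool. The chair is on the floor beside the stool on its −y side.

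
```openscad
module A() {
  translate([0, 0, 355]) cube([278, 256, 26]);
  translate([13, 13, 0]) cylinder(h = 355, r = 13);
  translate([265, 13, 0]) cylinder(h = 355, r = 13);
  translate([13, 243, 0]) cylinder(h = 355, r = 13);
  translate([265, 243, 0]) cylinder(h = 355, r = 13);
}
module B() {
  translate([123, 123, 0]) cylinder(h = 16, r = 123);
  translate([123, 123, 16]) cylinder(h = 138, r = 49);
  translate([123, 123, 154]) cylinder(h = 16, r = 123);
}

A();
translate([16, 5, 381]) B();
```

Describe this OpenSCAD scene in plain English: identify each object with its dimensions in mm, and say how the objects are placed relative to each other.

A is a four-legged stool. The seat is 278×256 mm, 26 mm thick, top at z = 381 mm. It stands on four round legs, each 26 mm in diameter, from z = 0 to the seat underside, each leg's axis is inset half a diameter from the nearest pair of seat edges (so the leg's bounding box is flush with the corner).

B is a spool: two coaxial disc flanges of radius 123 mm and thickness 16 mm, joined by a core cylinder of radius 49 mm and height 138 mm. The lower flange rests on z = 0 and the three cylinders share a vertical axis.

The spool is on top of the stool, centred.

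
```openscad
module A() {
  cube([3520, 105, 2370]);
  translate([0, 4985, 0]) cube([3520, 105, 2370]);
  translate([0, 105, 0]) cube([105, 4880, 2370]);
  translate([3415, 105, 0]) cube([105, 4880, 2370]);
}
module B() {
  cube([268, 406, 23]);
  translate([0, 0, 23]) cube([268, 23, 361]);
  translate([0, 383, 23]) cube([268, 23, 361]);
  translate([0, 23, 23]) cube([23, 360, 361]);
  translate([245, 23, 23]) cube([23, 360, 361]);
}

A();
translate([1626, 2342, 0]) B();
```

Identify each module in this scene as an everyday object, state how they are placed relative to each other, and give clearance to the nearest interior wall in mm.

A is a house frame. B is an open box. The open box sits inside the house frame, centred. The clearance to the nearest interior wall is 1521 mm.

Clearances: x = 1521, y = 2237; minimum 1521 mm.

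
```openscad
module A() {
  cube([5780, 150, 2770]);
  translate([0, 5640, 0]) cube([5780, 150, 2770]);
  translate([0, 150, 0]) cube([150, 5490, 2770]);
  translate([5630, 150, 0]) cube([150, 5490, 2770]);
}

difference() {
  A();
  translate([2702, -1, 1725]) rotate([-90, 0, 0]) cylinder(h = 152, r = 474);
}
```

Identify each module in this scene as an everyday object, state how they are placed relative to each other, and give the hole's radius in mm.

The subtracted cylinder has r = 474 mm.

A is a house frame. The house frame has a circular hole through its front wall. The hole's radius is 474 mm.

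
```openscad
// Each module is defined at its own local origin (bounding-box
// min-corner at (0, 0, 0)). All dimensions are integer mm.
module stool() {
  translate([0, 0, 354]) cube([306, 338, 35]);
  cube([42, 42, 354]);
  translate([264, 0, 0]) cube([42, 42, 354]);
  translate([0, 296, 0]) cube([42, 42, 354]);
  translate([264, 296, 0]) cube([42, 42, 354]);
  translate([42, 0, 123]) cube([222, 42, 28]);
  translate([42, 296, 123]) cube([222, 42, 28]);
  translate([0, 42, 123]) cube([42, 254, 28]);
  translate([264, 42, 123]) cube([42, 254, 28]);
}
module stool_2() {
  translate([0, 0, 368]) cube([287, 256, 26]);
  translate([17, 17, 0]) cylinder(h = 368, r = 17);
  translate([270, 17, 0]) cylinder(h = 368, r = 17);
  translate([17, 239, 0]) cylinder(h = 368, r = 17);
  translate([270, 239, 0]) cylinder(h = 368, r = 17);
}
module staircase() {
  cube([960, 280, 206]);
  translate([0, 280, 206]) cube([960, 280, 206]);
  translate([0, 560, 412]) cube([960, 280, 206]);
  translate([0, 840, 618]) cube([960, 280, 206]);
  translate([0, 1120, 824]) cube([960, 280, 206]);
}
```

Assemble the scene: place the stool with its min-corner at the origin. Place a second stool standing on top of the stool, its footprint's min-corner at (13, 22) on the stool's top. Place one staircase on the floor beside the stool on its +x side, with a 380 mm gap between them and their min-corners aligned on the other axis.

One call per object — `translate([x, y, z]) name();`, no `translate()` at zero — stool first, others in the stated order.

stool();
translate([13, 22, 389]) stool_2();
translate([686, 0, 0]) staircase();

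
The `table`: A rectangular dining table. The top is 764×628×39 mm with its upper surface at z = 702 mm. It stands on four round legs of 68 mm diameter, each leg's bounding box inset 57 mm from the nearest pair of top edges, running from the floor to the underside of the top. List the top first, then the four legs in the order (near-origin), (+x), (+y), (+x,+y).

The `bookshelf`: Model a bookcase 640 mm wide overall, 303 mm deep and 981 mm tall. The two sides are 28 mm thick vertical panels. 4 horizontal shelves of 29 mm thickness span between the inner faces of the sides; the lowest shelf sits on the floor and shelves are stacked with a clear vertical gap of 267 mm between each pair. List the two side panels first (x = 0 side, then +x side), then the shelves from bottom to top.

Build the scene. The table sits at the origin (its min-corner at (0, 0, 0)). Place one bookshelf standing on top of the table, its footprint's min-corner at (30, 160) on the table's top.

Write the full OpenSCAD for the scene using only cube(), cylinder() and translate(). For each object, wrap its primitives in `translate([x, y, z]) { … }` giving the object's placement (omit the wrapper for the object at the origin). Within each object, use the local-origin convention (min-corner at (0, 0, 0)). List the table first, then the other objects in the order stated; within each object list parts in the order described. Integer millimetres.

translate([0, 0, 663]) cube([764, 628, 39]);
translate([91, 91, 0]) cylinder(h = 663, r = 34);
translate([673, 91, 0]) cylinder(h = 663, r = 34);
translate([91, 537, 0]) cylinder(h = 663, r = 34);
translate([673, 537, 0]) cylinder(h = 663, r = 34);
translate([30, 160, 702]) {
  cube([28, 303, 981]);
  translate([612, 0, 0]) cube([28, 303, 981]);
  translate([28, 0, 0]) cube([584, 303, 29]);
  translate([28, 0, 296]) cube([584, 303, 29]);
  translate([28, 0, 592]) cube([584, 303, 29]);
  translate([28, 0, 888]) cube([584, 303, 29]);
}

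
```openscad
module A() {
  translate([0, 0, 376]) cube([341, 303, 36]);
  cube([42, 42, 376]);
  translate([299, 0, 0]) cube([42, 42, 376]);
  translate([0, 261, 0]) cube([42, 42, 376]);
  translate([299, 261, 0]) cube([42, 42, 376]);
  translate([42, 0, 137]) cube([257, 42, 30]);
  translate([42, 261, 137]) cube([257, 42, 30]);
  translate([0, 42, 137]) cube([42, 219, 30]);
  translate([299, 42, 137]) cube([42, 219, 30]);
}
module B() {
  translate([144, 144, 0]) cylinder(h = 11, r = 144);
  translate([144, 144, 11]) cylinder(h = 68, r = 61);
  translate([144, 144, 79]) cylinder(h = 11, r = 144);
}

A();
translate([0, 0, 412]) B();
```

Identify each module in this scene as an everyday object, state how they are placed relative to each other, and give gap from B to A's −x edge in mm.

A is a stool. B is a spool. The spool is on top of the stool. The gap from the spool to the stool's −x edge is 0 mm.

The spool's min-x is at 0; the stool's min-x is 0; gap = 0 mm.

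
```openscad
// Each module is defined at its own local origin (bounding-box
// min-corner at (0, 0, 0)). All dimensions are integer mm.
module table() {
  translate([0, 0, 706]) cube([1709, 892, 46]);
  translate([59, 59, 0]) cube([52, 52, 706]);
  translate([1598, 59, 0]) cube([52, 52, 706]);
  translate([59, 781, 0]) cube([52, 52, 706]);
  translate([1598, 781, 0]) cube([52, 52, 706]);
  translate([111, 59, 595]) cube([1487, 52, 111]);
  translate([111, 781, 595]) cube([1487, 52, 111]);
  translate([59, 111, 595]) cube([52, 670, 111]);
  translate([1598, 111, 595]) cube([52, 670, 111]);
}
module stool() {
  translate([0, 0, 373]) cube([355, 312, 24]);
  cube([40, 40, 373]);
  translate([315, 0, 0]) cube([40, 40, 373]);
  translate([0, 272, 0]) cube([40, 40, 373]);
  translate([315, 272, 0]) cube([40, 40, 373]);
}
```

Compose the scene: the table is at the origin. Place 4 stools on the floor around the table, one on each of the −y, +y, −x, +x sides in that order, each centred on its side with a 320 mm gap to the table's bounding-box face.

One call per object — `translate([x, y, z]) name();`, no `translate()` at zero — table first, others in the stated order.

table();
translate([677, -632, 0]) stool();
translate([677, 1212, 0]) stool();
translate([-675, 290, 0]) stool();
translate([2029, 290, 0]) stool();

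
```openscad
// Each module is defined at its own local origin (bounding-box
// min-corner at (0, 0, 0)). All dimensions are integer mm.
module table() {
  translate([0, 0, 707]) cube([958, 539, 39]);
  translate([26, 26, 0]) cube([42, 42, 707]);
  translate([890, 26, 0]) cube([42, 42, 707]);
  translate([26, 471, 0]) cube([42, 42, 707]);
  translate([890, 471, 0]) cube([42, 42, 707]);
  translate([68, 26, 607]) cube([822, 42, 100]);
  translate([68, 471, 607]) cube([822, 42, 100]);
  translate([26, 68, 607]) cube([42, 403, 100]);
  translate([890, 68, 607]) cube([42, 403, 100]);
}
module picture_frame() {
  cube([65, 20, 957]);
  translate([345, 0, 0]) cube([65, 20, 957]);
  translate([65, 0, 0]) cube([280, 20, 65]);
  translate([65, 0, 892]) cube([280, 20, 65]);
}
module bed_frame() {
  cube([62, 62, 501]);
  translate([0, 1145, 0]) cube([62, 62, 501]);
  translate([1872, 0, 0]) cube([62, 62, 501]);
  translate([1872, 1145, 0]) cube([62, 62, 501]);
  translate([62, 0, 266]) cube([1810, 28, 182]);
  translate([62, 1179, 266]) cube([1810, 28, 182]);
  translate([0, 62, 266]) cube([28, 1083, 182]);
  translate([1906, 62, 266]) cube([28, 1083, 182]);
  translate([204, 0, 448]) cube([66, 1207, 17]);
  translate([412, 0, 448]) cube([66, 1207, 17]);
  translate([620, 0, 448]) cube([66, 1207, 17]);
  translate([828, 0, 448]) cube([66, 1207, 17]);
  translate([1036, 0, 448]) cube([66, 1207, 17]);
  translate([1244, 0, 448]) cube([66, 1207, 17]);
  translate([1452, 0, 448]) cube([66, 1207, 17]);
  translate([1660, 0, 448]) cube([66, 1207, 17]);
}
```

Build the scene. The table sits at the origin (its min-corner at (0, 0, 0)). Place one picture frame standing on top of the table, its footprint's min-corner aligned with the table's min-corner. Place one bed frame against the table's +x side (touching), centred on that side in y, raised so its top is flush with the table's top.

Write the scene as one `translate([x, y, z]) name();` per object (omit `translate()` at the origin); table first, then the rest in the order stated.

table();
translate([0, 0, 746]) picture_frame();
translate([958, -334, 245]) bed_frame();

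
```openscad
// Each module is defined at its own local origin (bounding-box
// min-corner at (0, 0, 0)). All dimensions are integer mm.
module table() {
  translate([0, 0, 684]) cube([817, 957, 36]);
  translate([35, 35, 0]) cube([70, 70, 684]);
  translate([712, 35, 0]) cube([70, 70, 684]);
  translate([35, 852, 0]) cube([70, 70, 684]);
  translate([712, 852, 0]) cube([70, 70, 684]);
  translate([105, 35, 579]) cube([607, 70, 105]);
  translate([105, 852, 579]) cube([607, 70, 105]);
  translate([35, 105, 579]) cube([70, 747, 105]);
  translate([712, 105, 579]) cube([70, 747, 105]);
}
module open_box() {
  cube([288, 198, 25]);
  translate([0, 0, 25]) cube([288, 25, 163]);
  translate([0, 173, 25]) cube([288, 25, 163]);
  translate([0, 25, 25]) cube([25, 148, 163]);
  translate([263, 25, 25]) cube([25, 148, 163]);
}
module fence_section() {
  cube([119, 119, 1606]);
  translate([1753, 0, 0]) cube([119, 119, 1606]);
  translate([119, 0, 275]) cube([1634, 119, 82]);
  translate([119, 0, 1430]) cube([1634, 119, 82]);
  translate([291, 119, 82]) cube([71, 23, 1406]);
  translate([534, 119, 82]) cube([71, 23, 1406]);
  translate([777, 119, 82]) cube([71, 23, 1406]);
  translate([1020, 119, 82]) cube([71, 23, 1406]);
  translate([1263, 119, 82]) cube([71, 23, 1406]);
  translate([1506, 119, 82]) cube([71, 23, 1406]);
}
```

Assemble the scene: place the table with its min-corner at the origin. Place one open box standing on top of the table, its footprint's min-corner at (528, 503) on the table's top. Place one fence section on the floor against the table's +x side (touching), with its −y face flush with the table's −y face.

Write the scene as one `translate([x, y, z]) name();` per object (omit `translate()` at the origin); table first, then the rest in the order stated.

table();
translate([528, 503, 720]) open_box();
translate([817, 0, 0]) fence_section();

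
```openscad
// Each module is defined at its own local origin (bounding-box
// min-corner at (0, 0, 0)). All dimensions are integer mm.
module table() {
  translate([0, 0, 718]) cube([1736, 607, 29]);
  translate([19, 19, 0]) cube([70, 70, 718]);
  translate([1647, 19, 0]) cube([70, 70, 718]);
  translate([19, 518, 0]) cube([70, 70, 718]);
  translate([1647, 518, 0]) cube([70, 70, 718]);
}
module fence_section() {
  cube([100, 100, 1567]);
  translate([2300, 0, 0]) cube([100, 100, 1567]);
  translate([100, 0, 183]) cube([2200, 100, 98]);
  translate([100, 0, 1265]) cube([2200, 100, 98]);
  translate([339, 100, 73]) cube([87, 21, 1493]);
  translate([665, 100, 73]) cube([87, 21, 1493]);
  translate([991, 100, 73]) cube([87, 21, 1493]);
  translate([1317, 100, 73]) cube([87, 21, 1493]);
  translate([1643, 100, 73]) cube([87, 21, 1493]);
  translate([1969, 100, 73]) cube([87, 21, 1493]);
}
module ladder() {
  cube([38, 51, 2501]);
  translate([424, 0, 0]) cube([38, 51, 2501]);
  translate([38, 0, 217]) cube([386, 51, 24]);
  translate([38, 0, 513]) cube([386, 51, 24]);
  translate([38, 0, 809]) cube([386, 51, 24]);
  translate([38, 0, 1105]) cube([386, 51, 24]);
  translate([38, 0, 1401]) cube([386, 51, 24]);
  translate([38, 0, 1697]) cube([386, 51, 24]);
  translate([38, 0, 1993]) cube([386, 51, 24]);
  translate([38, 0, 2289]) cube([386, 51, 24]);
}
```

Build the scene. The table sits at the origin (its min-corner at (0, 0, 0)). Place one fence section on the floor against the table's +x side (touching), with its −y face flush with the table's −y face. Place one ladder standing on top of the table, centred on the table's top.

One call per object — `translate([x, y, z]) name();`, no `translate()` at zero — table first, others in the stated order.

table();
translate([1736, 0, 0]) fence_section();
translate([637, 278, 747]) ladder();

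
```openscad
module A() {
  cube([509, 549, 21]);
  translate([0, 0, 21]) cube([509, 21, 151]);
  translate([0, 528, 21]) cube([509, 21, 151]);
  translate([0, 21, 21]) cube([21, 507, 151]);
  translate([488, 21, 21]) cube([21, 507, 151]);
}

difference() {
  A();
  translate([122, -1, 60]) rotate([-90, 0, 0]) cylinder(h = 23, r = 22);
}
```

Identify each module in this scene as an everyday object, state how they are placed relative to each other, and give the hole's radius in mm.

The subtracted cylinder has r = 22 mm.

A is an open box. The open box has a circular hole through its front wall. The hole's radius is 22 mm.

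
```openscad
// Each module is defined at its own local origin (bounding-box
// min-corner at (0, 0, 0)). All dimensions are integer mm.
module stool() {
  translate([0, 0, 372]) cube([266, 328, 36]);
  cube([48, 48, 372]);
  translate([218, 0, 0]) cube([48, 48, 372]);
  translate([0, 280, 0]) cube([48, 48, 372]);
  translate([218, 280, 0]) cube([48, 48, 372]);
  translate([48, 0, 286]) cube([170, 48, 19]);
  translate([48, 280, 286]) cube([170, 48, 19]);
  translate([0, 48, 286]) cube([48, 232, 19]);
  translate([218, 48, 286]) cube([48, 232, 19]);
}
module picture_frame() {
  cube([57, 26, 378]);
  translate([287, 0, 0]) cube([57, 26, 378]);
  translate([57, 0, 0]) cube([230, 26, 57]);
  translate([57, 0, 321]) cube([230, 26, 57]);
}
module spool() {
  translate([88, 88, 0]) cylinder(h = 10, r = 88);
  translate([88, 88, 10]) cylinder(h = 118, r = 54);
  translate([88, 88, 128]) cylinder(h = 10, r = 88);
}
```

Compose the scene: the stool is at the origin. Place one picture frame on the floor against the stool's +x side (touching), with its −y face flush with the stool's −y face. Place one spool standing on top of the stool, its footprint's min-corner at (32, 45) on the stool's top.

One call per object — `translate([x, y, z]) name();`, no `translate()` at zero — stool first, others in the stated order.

stool();
translate([266, 0, 0]) picture_frame();
translate([32, 45, 408]) spool();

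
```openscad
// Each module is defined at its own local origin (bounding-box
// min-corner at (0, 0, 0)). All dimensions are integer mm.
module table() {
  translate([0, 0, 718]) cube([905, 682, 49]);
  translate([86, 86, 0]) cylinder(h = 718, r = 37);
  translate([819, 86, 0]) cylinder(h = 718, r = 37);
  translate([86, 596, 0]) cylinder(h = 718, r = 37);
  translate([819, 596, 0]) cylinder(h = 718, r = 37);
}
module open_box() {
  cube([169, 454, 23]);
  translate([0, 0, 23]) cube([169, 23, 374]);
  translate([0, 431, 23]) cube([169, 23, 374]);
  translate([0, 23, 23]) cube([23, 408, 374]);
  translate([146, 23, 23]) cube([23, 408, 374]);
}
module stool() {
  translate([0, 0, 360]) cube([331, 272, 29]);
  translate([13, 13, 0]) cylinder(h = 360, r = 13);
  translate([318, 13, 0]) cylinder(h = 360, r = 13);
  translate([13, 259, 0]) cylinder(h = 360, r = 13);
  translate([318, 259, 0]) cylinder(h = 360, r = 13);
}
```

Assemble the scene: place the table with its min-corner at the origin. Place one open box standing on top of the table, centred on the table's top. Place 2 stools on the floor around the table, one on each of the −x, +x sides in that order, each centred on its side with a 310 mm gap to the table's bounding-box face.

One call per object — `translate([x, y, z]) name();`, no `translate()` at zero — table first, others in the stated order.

table();
translate([368, 114, 767]) open_box();
translate([-641, 205, 0]) stool();
translate([1215, 205, 0]) stool();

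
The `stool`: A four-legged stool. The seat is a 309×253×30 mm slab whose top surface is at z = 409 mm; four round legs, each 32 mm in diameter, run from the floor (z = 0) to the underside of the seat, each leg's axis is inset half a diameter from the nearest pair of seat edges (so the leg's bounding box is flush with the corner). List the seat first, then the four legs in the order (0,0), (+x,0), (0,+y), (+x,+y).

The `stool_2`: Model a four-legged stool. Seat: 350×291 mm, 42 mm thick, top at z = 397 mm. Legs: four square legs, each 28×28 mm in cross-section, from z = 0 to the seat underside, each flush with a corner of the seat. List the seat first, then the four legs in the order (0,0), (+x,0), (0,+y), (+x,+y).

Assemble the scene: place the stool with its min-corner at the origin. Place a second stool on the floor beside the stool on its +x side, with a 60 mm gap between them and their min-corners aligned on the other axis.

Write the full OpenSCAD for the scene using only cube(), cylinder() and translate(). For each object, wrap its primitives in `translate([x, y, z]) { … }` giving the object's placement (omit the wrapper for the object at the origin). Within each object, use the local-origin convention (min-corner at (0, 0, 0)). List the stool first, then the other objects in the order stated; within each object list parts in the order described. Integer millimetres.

translate([0, 0, 379]) cube([309, 253, 30]);
translate([16, 16, 0]) cylinder(h = 379, r = 16);
translate([293, 16, 0]) cylinder(h = 379, r = 16);
translate([16, 237, 0]) cylinder(h = 379, r = 16);
translate([293, 237, 0]) cylinder(h = 379, r = 16);
translate([369, 0, 0]) {
  translate([0, 0, 355]) cube([350, 291, 42]);
  cube([28, 28, 355]);
  translate([322, 0, 0]) cube([28, 28, 355]);
  translate([0, 263, 0]) cube([28, 28, 355]);
  translate([322, 263, 0]) cube([28, 28, 355]);
}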